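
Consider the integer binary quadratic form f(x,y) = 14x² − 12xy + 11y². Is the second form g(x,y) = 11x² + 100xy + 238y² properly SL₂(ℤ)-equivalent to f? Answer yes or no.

D₁ = -472, D₂ = -472
f: flip: (14,-12,11)→(11,12,14)
f: translate: b→-10 (≡12 mod 22), so (11,12,14)→(11,-10,13)
f: reduced (well bottom): (11,-10,13) with a≤c, −a<b≤a
g: translate: b→-10 (≡100 mod 22), so (11,100,238)→(11,-10,13)
g: reduced (well bottom): (11,-10,13) with a≤c, −a<b≤a
reduced forms (11, -10, 13) vs (11, -10, 13) ⇒ equivalent

yes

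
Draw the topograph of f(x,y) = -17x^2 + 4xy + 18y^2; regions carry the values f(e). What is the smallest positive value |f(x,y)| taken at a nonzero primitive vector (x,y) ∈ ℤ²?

river: ρ → (18,32,-3)
river: ρ → (-3,34,7)
river: ρ → (7,22,-27)
river: ρ → (-27,32,2)
river: ρ → (2,32,-27)
river: ρ → (-27,22,7)
river: ρ → (7,34,-3)
river: ρ → (-3,32,18)
river: ρ → (18,4,-17)
river: ρ → (-17,30,5)
river: ρ → (5,30,-17)
river: ρ → (-17,4,18)
closes: descent 0, river 12
min |a| on river = 2

2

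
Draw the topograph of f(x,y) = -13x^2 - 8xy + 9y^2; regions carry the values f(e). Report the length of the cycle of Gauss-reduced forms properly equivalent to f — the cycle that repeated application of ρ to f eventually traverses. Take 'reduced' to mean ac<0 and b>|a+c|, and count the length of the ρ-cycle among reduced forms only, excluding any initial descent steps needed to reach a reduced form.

D = 532, ⌊√D⌋ = 23
descent: ρ → (9,8,-13)  [lands on river]
river: ρ → (-13,18,4)
river: ρ → (4,22,-3)
river: ρ → (-3,20,11)
river: ρ → (11,2,-12)
river: ρ → (-12,22,1)
river: ρ → (1,22,-12)
river: ρ → (-12,2,11)
river: ρ → (11,20,-3)
river: ρ → (-3,22,4)
river: ρ → (4,18,-13)
river: ρ → (-13,8,9)
river: ρ → (9,10,-12)
river: ρ → (-12,14,7)
river: ρ → (7,14,-12)
river: ρ → (-12,10,9)
ρ-cycle length = 16 (tail of 1 descent step not counted)

16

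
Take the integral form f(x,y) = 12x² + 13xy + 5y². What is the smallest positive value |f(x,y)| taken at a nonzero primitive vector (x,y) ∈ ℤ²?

translate: b→-11 (≡13 mod 24), so (12,13,5)→(12,-11,4)
flip: (12,-11,4)→(4,11,12)
translate: b→3 (≡11 mod 8), so (4,11,12)→(4,3,5)
reduced (well bottom): (4,3,5) with a≤c, −a<b≤a
well minimum = a = 4

4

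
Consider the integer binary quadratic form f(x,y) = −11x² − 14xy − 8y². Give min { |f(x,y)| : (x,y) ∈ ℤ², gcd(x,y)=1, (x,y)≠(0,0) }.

translate: b→-8 (≡14 mod 22), so (11,14,8)→(11,-8,5)
flip: (11,-8,5)→(5,8,11)
translate: b→-2 (≡8 mod 10), so (5,8,11)→(5,-2,8)
reduced (well bottom): (5,-2,8) with a≤c, −a<b≤a
well minimum |f| = |-5| = 5 (negative-definite)

5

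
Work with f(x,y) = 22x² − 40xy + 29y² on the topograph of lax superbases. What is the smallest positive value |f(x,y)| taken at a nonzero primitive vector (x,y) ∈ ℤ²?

translate: b→4 (≡-40 mod 44), so (22,-40,29)→(22,4,11)
flip: (22,4,11)→(11,-4,22)
reduced (well bottom): (11,-4,22) with a≤c, −a<b≤a
well minimum = a = 11

11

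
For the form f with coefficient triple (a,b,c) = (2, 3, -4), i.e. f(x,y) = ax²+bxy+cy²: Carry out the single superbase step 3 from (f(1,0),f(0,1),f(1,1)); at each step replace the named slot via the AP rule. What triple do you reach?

start (2,-4,1) = (f(1,0),f(0,1),f(1,1))
replace slot 3: 2·(2+(-4)) − 1 = -5 → (2,-4,-5)

2,-4,-5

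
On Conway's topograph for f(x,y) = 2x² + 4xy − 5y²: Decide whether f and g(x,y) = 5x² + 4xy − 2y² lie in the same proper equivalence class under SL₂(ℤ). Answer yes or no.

D₁ = 56, D₂ = 56
river cycle of f (length 4): (-5, 6, 1), (1, 6, -5), (-5, 4, 2), (2, 4, -5)
river cycle of g (length 4): (-2, 4, 5), (5, 6, -1), (-1, 6, 5), (5, 4, -2)
cycles differ ⇒ inequivalent

no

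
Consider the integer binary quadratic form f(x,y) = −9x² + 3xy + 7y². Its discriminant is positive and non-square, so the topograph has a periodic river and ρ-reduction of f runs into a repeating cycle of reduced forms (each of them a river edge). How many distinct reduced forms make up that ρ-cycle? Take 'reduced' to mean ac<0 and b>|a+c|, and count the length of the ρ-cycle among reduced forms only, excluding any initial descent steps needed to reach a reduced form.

D = 261, ⌊√D⌋ = 16
river: ρ → (7,11,-5)
river: ρ → (-5,9,9)
river: ρ → (9,9,-5)
river: ρ → (-5,11,7)
river: ρ → (7,3,-9)
river: ρ → (-9,15,1)
river: ρ → (1,15,-9)
river: ρ → (-9,3,7)
ρ-cycle length = 8 (tail of 0 descent steps not counted)

8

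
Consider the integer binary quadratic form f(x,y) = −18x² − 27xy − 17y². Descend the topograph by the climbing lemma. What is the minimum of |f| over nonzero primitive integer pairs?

translate: b→-9 (≡27 mod 36), so (18,27,17)→(18,-9,8)
flip: (18,-9,8)→(8,9,18)
translate: b→-7 (≡9 mod 16), so (8,9,18)→(8,-7,17)
reduced (well bottom): (8,-7,17) with a≤c, −a<b≤a
well minimum |f| = |-8| = 8 (negative-definite)

8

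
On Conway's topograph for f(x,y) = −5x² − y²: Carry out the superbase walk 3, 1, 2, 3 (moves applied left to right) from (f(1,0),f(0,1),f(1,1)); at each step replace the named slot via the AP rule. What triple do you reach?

start (-5,-1,-6) = (f(1,0),f(0,1),f(1,1))
replace slot 3: 2·((-5)+(-1)) − (-6) = -6 → (-5,-1,-6)
replace slot 1: 2·((-1)+(-6)) − (-5) = -9 → (-9,-1,-6)
replace slot 2: 2·((-9)+(-6)) − (-1) = -29 → (-9,-29,-6)
replace slot 3: 2·((-9)+(-29)) − (-6) = -70 → (-9,-29,-70)

-9,-29,-70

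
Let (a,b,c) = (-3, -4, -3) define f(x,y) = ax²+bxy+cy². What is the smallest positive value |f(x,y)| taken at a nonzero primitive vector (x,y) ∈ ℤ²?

translate: b→-2 (≡4 mod 6), so (3,4,3)→(3,-2,2)
flip: (3,-2,2)→(2,2,3)
reduced (well bottom): (2,2,3) with a≤c, −a<b≤a
well minimum |f| = |-2| = 2 (negative-definite)

2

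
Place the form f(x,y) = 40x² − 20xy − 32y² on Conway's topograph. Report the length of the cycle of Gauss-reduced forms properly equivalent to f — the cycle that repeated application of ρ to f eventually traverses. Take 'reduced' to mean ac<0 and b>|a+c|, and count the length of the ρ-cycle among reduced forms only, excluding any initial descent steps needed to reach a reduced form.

D = 5520, ⌊√D⌋ = 74
descent: ρ → (-32,20,40)  [lands on river]
river: ρ → (40,60,-12)
river: ρ → (-12,60,40)
river: ρ → (40,20,-32)
river: ρ → (-32,44,28)
river: ρ → (28,68,-8)
river: ρ → (-8,60,60)
river: ρ → (60,60,-8)
river: ρ → (-8,68,28)
river: ρ → (28,44,-32)
ρ-cycle length = 10 (tail of 1 descent step not counted)

10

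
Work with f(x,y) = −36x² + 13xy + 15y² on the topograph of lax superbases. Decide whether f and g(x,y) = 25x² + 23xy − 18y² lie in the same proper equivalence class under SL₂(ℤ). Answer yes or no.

D₁ = 2329, D₂ = 2329
river cycle of f (length 32): (15, 47, -2), (-2, 45, 38), (38, 31, -9), (-9, 41, 18), (18, 31, -19), (-19, 45, 4), (4, 43, -30), (-30, 17, 17), (17, 17, -30), (-30, 43, 4), … (22 more)
river cycle of g (length 32): (-18, 13, 30), (30, 47, -1), (-1, 47, 30), (30, 13, -18), (-18, 23, 25), (25, 27, -16), (-16, 37, 15), (15, 23, -30), (-30, 37, 8), (8, 43, -15), … (22 more)
cycles differ ⇒ inequivalent

no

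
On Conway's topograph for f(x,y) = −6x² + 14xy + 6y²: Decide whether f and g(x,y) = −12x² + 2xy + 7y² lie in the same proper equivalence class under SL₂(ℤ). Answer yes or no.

D₁ = 340, D₂ = 340
river cycle of f (length 6): (6, 10, -10), (-10, 10, 6), (6, 14, -6), (-6, 10, 10), (10, 10, -6), (-6, 14, 6)
river cycle of g (length 14): (7, 12, -7), (-7, 16, 3), (3, 14, -12), (-12, 10, 5), (5, 10, -12), (-12, 14, 3), (3, 16, -7), (-7, 12, 7), (7, 16, -3), (-3, 14, 12), … (4 more)
cycles differ ⇒ inequivalent

no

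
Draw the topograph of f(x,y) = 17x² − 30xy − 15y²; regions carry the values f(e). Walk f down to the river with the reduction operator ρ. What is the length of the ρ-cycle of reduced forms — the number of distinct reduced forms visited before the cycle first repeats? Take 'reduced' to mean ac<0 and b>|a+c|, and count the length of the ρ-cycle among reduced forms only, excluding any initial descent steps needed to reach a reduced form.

D = 1920, ⌊√D⌋ = 43
descent: ρ → (-15,30,17)  [lands on river]
river: ρ → (17,38,-7)
river: ρ → (-7,32,32)
river: ρ → (32,32,-7)
river: ρ → (-7,38,17)
river: ρ → (17,30,-15)
ρ-cycle length = 6 (tail of 1 descent step not counted)

6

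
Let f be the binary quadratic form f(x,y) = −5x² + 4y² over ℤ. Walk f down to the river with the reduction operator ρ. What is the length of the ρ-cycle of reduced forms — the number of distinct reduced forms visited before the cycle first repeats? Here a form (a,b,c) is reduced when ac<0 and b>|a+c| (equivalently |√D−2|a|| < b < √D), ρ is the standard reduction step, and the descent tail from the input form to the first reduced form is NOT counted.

D = 80, ⌊√D⌋ = 8
descent: ρ → (4,8,-1)  [lands on river]
river: ρ → (-1,8,4)
ρ-cycle length = 2 (tail of 1 descent step not counted)

2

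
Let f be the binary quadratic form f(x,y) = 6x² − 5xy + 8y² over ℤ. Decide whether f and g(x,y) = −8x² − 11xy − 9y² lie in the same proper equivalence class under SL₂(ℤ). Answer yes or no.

D₁ = -167, D₂ = -167
f: reduced (well bottom): (6,-5,8) with a≤c, −a<b≤a
g is negative-definite; reduce −g:
−g: translate: b→-5 (≡11 mod 16), so (8,11,9)→(8,-5,6)
−g: flip: (8,-5,6)→(6,5,8)
−g: reduced (well bottom): (6,5,8) with a≤c, −a<b≤a
flip sign back: reduced form of g is (-6,-5,-8)
reduced forms (6, -5, 8) vs (-6, -5, -8) ⇒ inequivalent

no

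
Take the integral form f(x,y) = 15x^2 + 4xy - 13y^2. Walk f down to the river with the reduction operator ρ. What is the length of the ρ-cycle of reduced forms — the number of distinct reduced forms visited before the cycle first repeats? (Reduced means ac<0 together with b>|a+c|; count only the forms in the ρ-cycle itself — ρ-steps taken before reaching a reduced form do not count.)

D = 796, ⌊√D⌋ = 28
river: ρ → (-13,22,6)
river: ρ → (6,26,-5)
river: ρ → (-5,24,11)
river: ρ → (11,20,-9)
river: ρ → (-9,16,15)
river: ρ → (15,14,-10)
river: ρ → (-10,26,3)
river: ρ → (3,28,-1)
river: ρ → (-1,28,3)
river: ρ → (3,26,-10)
river: ρ → (-10,14,15)
river: ρ → (15,16,-9)
river: ρ → (-9,20,11)
river: ρ → (11,24,-5)
river: ρ → (-5,26,6)
river: ρ → (6,22,-13)
river: ρ → (-13,4,15)
river: ρ → (15,26,-2)
river: ρ → (-2,26,15)
river: ρ → (15,4,-13)
ρ-cycle length = 20 (tail of 0 descent steps not counted)

20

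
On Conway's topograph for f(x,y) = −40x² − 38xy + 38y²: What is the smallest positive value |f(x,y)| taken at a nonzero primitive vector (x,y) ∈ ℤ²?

descent: ρ → (38,38,-40)  [lands on river]
river: ρ → (-40,42,36)
river: ρ → (36,30,-46)
river: ρ → (-46,62,20)
river: ρ → (20,58,-52)
river: ρ → (-52,46,26)
river: ρ → (26,58,-40)
river: ρ → (-40,22,44)
river: ρ → (44,66,-18)
river: ρ → (-18,78,20)
river: ρ → (20,82,-10)
river: ρ → (-10,78,36)
river: ρ → (36,66,-22)
river: ρ → (-22,66,36)
river: ρ → (36,78,-10)
river: ρ → (-10,82,20)
river: ρ → (20,78,-18)
river: ρ → (-18,66,44)
river: ρ → (44,22,-40)
river: ρ → (-40,58,26)
river: ρ → (26,46,-52)
river: ρ → (-52,58,20)
river: ρ → (20,62,-46)
river: ρ → (-46,30,36)
river: ρ → (36,42,-40)
river: ρ → (-40,38,38)
closes: descent 1, river 26
min |a| on river = 10

10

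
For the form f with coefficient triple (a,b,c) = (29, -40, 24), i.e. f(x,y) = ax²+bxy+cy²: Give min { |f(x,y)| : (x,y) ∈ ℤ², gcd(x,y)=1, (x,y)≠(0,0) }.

translate: b→18 (≡-40 mod 58), so (29,-40,24)→(29,18,13)
flip: (29,18,13)→(13,-18,29)
translate: b→8 (≡-18 mod 26), so (13,-18,29)→(13,8,24)
reduced (well bottom): (13,8,24) with a≤c, −a<b≤a
well minimum = a = 13

13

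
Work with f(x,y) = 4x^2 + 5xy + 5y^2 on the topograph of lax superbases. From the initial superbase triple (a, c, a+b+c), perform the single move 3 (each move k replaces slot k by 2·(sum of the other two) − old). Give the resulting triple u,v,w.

start (4,5,14) = (f(1,0),f(0,1),f(1,1))
replace slot 3: 2·(4+5) − 14 = 4 → (4,5,4)

4,5,4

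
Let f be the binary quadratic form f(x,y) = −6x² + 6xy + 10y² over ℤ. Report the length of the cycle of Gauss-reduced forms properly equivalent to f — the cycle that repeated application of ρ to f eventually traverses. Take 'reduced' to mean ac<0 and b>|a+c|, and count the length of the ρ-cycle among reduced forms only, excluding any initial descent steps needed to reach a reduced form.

D = 276, ⌊√D⌋ = 16
river: ρ → (10,14,-2)
river: ρ → (-2,14,10)
river: ρ → (10,6,-6)
river: ρ → (-6,6,10)
ρ-cycle length = 4 (tail of 0 descent steps not counted)

4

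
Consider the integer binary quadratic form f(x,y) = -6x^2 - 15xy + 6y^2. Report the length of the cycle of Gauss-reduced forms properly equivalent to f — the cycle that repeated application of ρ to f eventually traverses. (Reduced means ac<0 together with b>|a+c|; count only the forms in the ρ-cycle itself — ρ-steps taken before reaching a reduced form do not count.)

D = 369, ⌊√D⌋ = 19
descent: ρ → (6,15,-6)  [lands on river]
river: ρ → (-6,9,12)
river: ρ → (12,15,-3)
river: ρ → (-3,15,12)
river: ρ → (12,9,-6)
river: ρ → (-6,15,6)
river: ρ → (6,9,-12)
river: ρ → (-12,15,3)
river: ρ → (3,15,-12)
river: ρ → (-12,9,6)
ρ-cycle length = 10 (tail of 1 descent step not counted)

10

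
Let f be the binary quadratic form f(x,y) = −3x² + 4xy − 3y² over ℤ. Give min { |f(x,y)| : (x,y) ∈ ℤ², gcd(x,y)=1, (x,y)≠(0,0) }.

translate: b→2 (≡-4 mod 6), so (3,-4,3)→(3,2,2)
flip: (3,2,2)→(2,-2,3)
translate: b→2 (≡-2 mod 4), so (2,-2,3)→(2,2,3)
reduced (well bottom): (2,2,3) with a≤c, −a<b≤a
well minimum |f| = |-2| = 2 (negative-definite)

2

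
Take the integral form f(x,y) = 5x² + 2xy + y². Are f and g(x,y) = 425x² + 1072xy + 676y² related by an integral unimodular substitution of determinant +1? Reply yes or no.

D₁ = -16, D₂ = -16
f: flip: (5,2,1)→(1,-2,5)
f: translate: b→0 (≡-2 mod 2), so (1,-2,5)→(1,0,4)
f: reduced (well bottom): (1,0,4) with a≤c, −a<b≤a
g: translate: b→222 (≡1072 mod 850), so (425,1072,676)→(425,222,29)
g: flip: (425,222,29)→(29,-222,425)
g: translate: b→10 (≡-222 mod 58), so (29,-222,425)→(29,10,1)
g: flip: (29,10,1)→(1,-10,29)
g: translate: b→0 (≡-10 mod 2), so (1,-10,29)→(1,0,4)
g: reduced (well bottom): (1,0,4) with a≤c, −a<b≤a
reduced forms (1, 0, 4) vs (1, 0, 4) ⇒ equivalent

yes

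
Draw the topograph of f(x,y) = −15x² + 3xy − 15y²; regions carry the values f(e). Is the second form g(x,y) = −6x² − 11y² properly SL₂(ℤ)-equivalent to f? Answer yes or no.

D₁ = -891, D₂ = -264
discriminants differ ⇒ not SL₂(ℤ)-equivalent

no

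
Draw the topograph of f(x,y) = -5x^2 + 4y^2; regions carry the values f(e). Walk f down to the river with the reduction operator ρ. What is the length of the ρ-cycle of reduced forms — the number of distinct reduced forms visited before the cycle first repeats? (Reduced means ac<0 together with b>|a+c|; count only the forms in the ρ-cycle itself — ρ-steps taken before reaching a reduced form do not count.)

D = 80, ⌊√D⌋ = 8
descent: ρ → (4,8,-1)  [lands on river]
river: ρ → (-1,8,4)
ρ-cycle length = 2 (tail of 1 descent step not counted)

2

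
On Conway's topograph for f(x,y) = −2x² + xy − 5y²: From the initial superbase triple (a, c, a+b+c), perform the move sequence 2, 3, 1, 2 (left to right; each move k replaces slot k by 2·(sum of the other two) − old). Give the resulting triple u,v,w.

start (-2,-5,-6) = (f(1,0),f(0,1),f(1,1))
replace slot 2: 2·((-2)+(-6)) − (-5) = -11 → (-2,-11,-6)
replace slot 3: 2·((-2)+(-11)) − (-6) = -20 → (-2,-11,-20)
replace slot 1: 2·((-11)+(-20)) − (-2) = -60 → (-60,-11,-20)
replace slot 2: 2·((-60)+(-20)) − (-11) = -149 → (-60,-149,-20)

-60,-149,-20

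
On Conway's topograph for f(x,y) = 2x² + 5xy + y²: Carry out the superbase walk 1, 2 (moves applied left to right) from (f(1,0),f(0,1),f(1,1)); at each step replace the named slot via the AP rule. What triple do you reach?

start (2,1,8) = (f(1,0),f(0,1),f(1,1))
replace slot 1: 2·(1+8) − 2 = 16 → (16,1,8)
replace slot 2: 2·(16+8) − 1 = 47 → (16,47,8)

16,47,8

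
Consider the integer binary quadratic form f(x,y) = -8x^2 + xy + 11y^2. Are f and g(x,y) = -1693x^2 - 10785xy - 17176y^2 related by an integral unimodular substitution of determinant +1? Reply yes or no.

D₁ = 353, D₂ = 353
river cycle of f (length 18): (-8, 17, 2), (2, 15, -16), (-16, 17, 1), (1, 17, -16), (-16, 15, 2), (2, 17, -8), (-8, 15, 4), (4, 17, -4), (-4, 15, 8), (8, 17, -2), … (8 more)
river cycle of g (length 18): (-8, 17, 2), (2, 15, -16), (-16, 17, 1), (1, 17, -16), (-16, 15, 2), (2, 17, -8), (-8, 15, 4), (4, 17, -4), (-4, 15, 8), (8, 17, -2), … (8 more)
cycles coincide ⇒ equivalent

yes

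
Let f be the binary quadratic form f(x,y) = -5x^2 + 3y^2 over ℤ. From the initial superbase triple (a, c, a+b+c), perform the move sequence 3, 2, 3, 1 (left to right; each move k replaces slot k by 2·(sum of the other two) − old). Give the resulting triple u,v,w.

start (-5,3,-2) = (f(1,0),f(0,1),f(1,1))
replace slot 3: 2·((-5)+3) − (-2) = -2 → (-5,3,-2)
replace slot 2: 2·((-5)+(-2)) − 3 = -17 → (-5,-17,-2)
replace slot 3: 2·((-5)+(-17)) − (-2) = -42 → (-5,-17,-42)
replace slot 1: 2·((-17)+(-42)) − (-5) = -113 → (-113,-17,-42)

-113,-17,-42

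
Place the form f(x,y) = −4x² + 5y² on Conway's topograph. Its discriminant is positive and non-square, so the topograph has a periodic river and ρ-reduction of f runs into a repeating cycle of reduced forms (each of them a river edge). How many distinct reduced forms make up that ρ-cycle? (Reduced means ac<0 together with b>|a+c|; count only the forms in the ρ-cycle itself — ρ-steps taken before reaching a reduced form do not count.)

D = 80, ⌊√D⌋ = 8
descent: ρ → (5,0,-4)
descent: ρ → (-4,8,1)  [lands on river]
river: ρ → (1,8,-4)
ρ-cycle length = 2 (tail of 2 descent steps not counted)

2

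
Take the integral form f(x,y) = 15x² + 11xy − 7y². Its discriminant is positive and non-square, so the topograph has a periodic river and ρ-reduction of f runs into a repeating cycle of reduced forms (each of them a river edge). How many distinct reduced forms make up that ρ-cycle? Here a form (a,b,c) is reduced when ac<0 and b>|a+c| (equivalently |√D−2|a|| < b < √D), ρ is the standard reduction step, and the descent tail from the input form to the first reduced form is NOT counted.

D = 541, ⌊√D⌋ = 23
river: ρ → (-7,17,9)
river: ρ → (9,19,-5)
river: ρ → (-5,21,5)
river: ρ → (5,19,-9)
river: ρ → (-9,17,7)
river: ρ → (7,11,-15)
river: ρ → (-15,19,3)
river: ρ → (3,23,-1)
river: ρ → (-1,23,3)
river: ρ → (3,19,-15)
river: ρ → (-15,11,7)
river: ρ → (7,17,-9)
river: ρ → (-9,19,5)
river: ρ → (5,21,-5)
river: ρ → (-5,19,9)
river: ρ → (9,17,-7)
river: ρ → (-7,11,15)
river: ρ → (15,19,-3)
river: ρ → (-3,23,1)
river: ρ → (1,23,-3)
river: ρ → (-3,19,15)
river: ρ → (15,11,-7)
ρ-cycle length = 22 (tail of 0 descent steps not counted)

22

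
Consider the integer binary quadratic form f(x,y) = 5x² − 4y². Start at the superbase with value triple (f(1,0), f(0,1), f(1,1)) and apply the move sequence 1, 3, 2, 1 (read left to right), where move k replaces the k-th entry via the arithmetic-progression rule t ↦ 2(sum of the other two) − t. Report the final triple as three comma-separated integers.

start (5,-4,1) = (f(1,0),f(0,1),f(1,1))
replace slot 1: 2·((-4)+1) − 5 = -11 → (-11,-4,1)
replace slot 3: 2·((-11)+(-4)) − 1 = -31 → (-11,-4,-31)
replace slot 2: 2·((-11)+(-31)) − (-4) = -80 → (-11,-80,-31)
replace slot 1: 2·((-80)+(-31)) − (-11) = -211 → (-211,-80,-31)

-211,-80,-31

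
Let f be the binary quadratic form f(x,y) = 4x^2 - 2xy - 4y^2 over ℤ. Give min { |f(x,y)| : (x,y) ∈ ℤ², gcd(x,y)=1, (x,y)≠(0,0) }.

descent: ρ → (-4,2,4)  [lands on river]
river: ρ → (4,6,-2)
river: ρ → (-2,6,4)
river: ρ → (4,2,-4)
river: ρ → (-4,6,2)
river: ρ → (2,6,-4)
closes: descent 1, river 6
min |a| on river = 2

2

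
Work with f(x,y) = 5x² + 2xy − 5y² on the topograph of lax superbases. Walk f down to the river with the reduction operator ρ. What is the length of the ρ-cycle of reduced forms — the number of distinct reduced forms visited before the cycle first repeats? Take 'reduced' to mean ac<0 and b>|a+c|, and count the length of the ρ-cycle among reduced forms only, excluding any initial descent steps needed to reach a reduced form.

D = 104, ⌊√D⌋ = 10
river: ρ → (-5,8,2)
river: ρ → (2,8,-5)
river: ρ → (-5,2,5)
river: ρ → (5,8,-2)
river: ρ → (-2,8,5)
river: ρ → (5,2,-5)
ρ-cycle length = 6 (tail of 0 descent steps not counted)

6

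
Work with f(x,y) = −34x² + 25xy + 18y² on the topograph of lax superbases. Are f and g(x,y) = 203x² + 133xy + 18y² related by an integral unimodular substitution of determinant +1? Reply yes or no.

D₁ = 3073, D₂ = 3073
river cycle of f (length 60): (18, 47, -12), (-12, 49, 14), (14, 35, -33), (-33, 31, 16), (16, 33, -31), (-31, 29, 18), (18, 43, -17), (-17, 25, 36), (36, 47, -6), (-6, 49, 28), … (50 more)
river cycle of g (length 60): (18, 47, -12), (-12, 49, 14), (14, 35, -33), (-33, 31, 16), (16, 33, -31), (-31, 29, 18), (18, 43, -17), (-17, 25, 36), (36, 47, -6), (-6, 49, 28), … (50 more)
cycles coincide ⇒ equivalent

yes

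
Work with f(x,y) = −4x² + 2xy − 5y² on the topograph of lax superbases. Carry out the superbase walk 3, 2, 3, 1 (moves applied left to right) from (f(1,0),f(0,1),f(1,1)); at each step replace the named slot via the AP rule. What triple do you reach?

start (-4,-5,-7) = (f(1,0),f(0,1),f(1,1))
replace slot 3: 2·((-4)+(-5)) − (-7) = -11 → (-4,-5,-11)
replace slot 2: 2·((-4)+(-11)) − (-5) = -25 → (-4,-25,-11)
replace slot 3: 2·((-4)+(-25)) − (-11) = -47 → (-4,-25,-47)
replace slot 1: 2·((-25)+(-47)) − (-4) = -140 → (-140,-25,-47)

-140,-25,-47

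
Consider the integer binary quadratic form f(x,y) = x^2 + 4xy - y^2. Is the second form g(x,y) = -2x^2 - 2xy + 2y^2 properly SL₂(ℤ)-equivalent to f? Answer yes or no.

D₁ = 20, D₂ = 20
river cycle of f (length 2): (-1, 4, 1), (1, 4, -1)
river cycle of g (length 2): (2, 2, -2), (-2, 2, 2)
cycles differ ⇒ inequivalent

no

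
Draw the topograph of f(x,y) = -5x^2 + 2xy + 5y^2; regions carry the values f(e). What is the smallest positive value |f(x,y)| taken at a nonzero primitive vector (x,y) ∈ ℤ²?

river: ρ → (5,8,-2)
river: ρ → (-2,8,5)
river: ρ → (5,2,-5)
river: ρ → (-5,8,2)
river: ρ → (2,8,-5)
river: ρ → (-5,2,5)
closes: descent 0, river 6
min |a| on river = 2

2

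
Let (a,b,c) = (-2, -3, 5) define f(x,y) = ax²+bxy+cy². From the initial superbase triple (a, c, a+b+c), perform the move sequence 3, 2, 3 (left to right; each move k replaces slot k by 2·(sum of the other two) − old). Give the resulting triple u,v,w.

start (-2,5,0) = (f(1,0),f(0,1),f(1,1))
replace slot 3: 2·((-2)+5) − 0 = 6 → (-2,5,6)
replace slot 2: 2·((-2)+6) − 5 = 3 → (-2,3,6)
replace slot 3: 2·((-2)+3) − 6 = -4 → (-2,3,-4)

-2,3,-4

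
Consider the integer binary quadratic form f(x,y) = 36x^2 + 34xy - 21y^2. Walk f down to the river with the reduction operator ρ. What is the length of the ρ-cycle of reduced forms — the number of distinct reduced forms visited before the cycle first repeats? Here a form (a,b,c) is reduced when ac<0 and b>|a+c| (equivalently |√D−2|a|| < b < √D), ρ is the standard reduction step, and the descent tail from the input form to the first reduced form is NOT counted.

D = 4180, ⌊√D⌋ = 64
river: ρ → (-21,50,20)
river: ρ → (20,30,-41)
river: ρ → (-41,52,9)
river: ρ → (9,56,-29)
river: ρ → (-29,60,5)
river: ρ → (5,60,-29)
river: ρ → (-29,56,9)
river: ρ → (9,52,-41)
river: ρ → (-41,30,20)
river: ρ → (20,50,-21)
river: ρ → (-21,34,36)
river: ρ → (36,38,-19)
river: ρ → (-19,38,36)
river: ρ → (36,34,-21)
ρ-cycle length = 14 (tail of 0 descent steps not counted)

14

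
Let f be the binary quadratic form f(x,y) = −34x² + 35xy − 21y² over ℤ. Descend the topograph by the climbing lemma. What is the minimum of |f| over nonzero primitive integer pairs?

translate: b→33 (≡-35 mod 68), so (34,-35,21)→(34,33,20)
flip: (34,33,20)→(20,-33,34)
translate: b→7 (≡-33 mod 40), so (20,-33,34)→(20,7,21)
reduced (well bottom): (20,7,21) with a≤c, −a<b≤a
well minimum |f| = |-20| = 20 (negative-definite)

20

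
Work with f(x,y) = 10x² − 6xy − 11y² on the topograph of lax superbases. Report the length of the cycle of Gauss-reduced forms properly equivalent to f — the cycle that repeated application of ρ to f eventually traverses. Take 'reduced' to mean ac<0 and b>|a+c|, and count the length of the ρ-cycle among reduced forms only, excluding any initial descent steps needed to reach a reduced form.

D = 476, ⌊√D⌋ = 21
descent: ρ → (-11,6,10)  [lands on river]
river: ρ → (10,14,-7)
river: ρ → (-7,14,10)
river: ρ → (10,6,-11)
river: ρ → (-11,16,5)
river: ρ → (5,14,-14)
river: ρ → (-14,14,5)
river: ρ → (5,16,-11)
ρ-cycle length = 8 (tail of 1 descent step not counted)

8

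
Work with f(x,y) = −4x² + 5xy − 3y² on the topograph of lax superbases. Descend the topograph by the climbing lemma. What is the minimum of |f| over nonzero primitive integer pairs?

translate: b→3 (≡-5 mod 8), so (4,-5,3)→(4,3,2)
flip: (4,3,2)→(2,-3,4)
translate: b→1 (≡-3 mod 4), so (2,-3,4)→(2,1,3)
reduced (well bottom): (2,1,3) with a≤c, −a<b≤a
well minimum |f| = |-2| = 2 (negative-definite)

2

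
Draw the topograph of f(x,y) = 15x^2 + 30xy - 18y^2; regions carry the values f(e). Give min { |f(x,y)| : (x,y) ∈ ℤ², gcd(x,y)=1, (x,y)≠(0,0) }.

river: ρ → (-18,42,3)
river: ρ → (3,42,-18)
river: ρ → (-18,30,15)
river: ρ → (15,30,-18)
closes: descent 0, river 4
min |a| on river = 3

3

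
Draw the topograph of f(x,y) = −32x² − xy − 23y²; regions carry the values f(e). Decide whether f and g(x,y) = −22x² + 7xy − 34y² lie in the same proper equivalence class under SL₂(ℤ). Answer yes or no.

D₁ = -2943, D₂ = -2943
f is negative-definite; reduce −f:
−f: flip: (32,1,23)→(23,-1,32)
−f: reduced (well bottom): (23,-1,32) with a≤c, −a<b≤a
flip sign back: reduced form of f is (-23,1,-32)
g is negative-definite; reduce −g:
−g: reduced (well bottom): (22,-7,34) with a≤c, −a<b≤a
flip sign back: reduced form of g is (-22,7,-34)
reduced forms (-23, 1, -32) vs (-22, 7, -34) ⇒ inequivalent

no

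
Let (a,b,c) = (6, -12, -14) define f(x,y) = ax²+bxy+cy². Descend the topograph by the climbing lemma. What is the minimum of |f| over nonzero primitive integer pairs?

descent: ρ → (-14,12,6)  [lands on river]
river: ρ → (6,12,-14)
river: ρ → (-14,16,4)
river: ρ → (4,16,-14)
closes: descent 1, river 4
min |a| on river = 4

4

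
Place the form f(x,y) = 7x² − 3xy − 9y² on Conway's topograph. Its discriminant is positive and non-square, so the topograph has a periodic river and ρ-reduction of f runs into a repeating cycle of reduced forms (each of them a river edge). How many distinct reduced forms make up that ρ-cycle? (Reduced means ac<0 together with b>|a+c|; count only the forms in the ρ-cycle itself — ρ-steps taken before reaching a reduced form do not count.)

D = 261, ⌊√D⌋ = 16
descent: ρ → (-9,3,7)  [lands on river]
river: ρ → (7,11,-5)
river: ρ → (-5,9,9)
river: ρ → (9,9,-5)
river: ρ → (-5,11,7)
river: ρ → (7,3,-9)
river: ρ → (-9,15,1)
river: ρ → (1,15,-9)
ρ-cycle length = 8 (tail of 1 descent step not counted)

8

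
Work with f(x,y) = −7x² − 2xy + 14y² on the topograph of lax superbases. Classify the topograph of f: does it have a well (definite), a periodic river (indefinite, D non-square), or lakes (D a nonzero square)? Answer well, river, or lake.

D = b²−4ac = (-2)² − 4·(-7)·14 = 396
D > 0 non-square ⇒ indefinite ⇒ periodic river

river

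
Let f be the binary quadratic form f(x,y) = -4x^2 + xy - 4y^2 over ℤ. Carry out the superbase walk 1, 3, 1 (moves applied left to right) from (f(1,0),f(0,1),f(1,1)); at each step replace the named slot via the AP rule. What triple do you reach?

start (-4,-4,-7) = (f(1,0),f(0,1),f(1,1))
replace slot 1: 2·((-4)+(-7)) − (-4) = -18 → (-18,-4,-7)
replace slot 3: 2·((-18)+(-4)) − (-7) = -37 → (-18,-4,-37)
replace slot 1: 2·((-4)+(-37)) − (-18) = -64 → (-64,-4,-37)

-64,-4,-37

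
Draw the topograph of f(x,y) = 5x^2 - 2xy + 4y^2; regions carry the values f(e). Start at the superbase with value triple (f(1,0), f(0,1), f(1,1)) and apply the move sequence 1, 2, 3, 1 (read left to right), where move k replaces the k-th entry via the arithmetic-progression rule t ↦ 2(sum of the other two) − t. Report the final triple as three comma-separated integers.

start (5,4,7) = (f(1,0),f(0,1),f(1,1))
replace slot 1: 2·(4+7) − 5 = 17 → (17,4,7)
replace slot 2: 2·(17+7) − 4 = 44 → (17,44,7)
replace slot 3: 2·(17+44) − 7 = 115 → (17,44,115)
replace slot 1: 2·(44+115) − 17 = 301 → (301,44,115)

301,44,115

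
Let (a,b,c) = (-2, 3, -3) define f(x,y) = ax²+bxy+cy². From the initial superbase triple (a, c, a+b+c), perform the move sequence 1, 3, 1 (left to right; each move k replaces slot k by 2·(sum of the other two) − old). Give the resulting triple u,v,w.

start (-2,-3,-2) = (f(1,0),f(0,1),f(1,1))
replace slot 1: 2·((-3)+(-2)) − (-2) = -8 → (-8,-3,-2)
replace slot 3: 2·((-8)+(-3)) − (-2) = -20 → (-8,-3,-20)
replace slot 1: 2·((-3)+(-20)) − (-8) = -38 → (-38,-3,-20)

-38,-3,-20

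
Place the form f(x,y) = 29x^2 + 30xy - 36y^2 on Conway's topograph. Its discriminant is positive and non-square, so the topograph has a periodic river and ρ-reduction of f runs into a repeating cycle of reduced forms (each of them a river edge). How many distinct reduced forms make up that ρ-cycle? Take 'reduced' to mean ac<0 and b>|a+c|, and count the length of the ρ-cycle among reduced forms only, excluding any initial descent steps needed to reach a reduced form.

D = 5076, ⌊√D⌋ = 71
river: ρ → (-36,42,23)
river: ρ → (23,50,-28)
river: ρ → (-28,62,11)
river: ρ → (11,70,-4)
river: ρ → (-4,66,45)
river: ρ → (45,24,-25)
river: ρ → (-25,26,44)
river: ρ → (44,62,-7)
river: ρ → (-7,64,35)
river: ρ → (35,6,-36)
river: ρ → (-36,66,5)
river: ρ → (5,64,-49)
river: ρ → (-49,34,20)
river: ρ → (20,46,-37)
river: ρ → (-37,28,29)
river: ρ → (29,30,-36)
ρ-cycle length = 16 (tail of 0 descent steps not counted)

16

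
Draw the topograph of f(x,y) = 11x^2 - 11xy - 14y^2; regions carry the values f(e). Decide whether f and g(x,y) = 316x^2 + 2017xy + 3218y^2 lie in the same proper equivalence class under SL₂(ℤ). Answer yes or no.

D₁ = 737, D₂ = 737
river cycle of f (length 18): (-14, 11, 11), (11, 11, -14), (-14, 17, 8), (8, 15, -16), (-16, 17, 7), (7, 25, -4), (-4, 23, 13), (13, 3, -14), (-14, 25, 2), (2, 27, -1), … (8 more)
river cycle of g (length 18): (11, 11, -14), (-14, 17, 8), (8, 15, -16), (-16, 17, 7), (7, 25, -4), (-4, 23, 13), (13, 3, -14), (-14, 25, 2), (2, 27, -1), (-1, 27, 2), … (8 more)
cycles coincide ⇒ equivalent

yes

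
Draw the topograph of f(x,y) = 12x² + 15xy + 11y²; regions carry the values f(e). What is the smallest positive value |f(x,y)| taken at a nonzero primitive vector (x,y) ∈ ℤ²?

translate: b→-9 (≡15 mod 24), so (12,15,11)→(12,-9,8)
flip: (12,-9,8)→(8,9,12)
translate: b→-7 (≡9 mod 16), so (8,9,12)→(8,-7,11)
reduced (well bottom): (8,-7,11) with a≤c, −a<b≤a
well minimum = a = 8

8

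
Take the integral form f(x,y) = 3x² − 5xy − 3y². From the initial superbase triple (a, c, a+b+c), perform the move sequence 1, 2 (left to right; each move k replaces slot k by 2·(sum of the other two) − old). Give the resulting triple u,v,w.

start (3,-3,-5) = (f(1,0),f(0,1),f(1,1))
replace slot 1: 2·((-3)+(-5)) − 3 = -19 → (-19,-3,-5)
replace slot 2: 2·((-19)+(-5)) − (-3) = -45 → (-19,-45,-5)

-19,-45,-5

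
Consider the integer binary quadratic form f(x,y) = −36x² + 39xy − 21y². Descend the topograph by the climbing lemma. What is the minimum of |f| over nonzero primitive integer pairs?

translate: b→33 (≡-39 mod 72), so (36,-39,21)→(36,33,18)
flip: (36,33,18)→(18,-33,36)
translate: b→3 (≡-33 mod 36), so (18,-33,36)→(18,3,21)
reduced (well bottom): (18,3,21) with a≤c, −a<b≤a
well minimum |f| = |-18| = 18 (negative-definite)

18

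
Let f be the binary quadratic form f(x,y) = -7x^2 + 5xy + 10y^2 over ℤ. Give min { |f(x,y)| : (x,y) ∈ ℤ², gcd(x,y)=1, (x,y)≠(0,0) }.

river: ρ → (10,15,-2)
river: ρ → (-2,17,2)
river: ρ → (2,15,-10)
river: ρ → (-10,5,7)
river: ρ → (7,9,-8)
river: ρ → (-8,7,8)
river: ρ → (8,9,-7)
river: ρ → (-7,5,10)
closes: descent 0, river 8
min |a| on river = 2

2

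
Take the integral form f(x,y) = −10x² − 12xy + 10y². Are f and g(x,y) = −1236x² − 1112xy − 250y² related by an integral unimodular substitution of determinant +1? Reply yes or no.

D₁ = 544, D₂ = 544
river cycle of f (length 6): (10, 12, -10), (-10, 8, 12), (12, 16, -6), (-6, 20, 6), (6, 16, -12), (-12, 8, 10)
river cycle of g (length 6): (-12, 8, 10), (10, 12, -10), (-10, 8, 12), (12, 16, -6), (-6, 20, 6), (6, 16, -12)
cycles coincide ⇒ equivalent

yes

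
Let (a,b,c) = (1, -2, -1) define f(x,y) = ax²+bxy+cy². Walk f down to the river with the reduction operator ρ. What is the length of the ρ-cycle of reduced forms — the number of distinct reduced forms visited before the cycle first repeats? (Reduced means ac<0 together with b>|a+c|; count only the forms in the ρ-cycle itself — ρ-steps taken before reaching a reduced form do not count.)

D = 8, ⌊√D⌋ = 2
descent: ρ → (-1,2,1)  [lands on river]
river: ρ → (1,2,-1)
ρ-cycle length = 2 (tail of 1 descent step not counted)

2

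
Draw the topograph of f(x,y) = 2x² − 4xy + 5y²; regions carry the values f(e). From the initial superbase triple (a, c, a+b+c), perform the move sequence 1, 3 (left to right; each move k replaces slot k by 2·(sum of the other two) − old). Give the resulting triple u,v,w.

start (2,5,3) = (f(1,0),f(0,1),f(1,1))
replace slot 1: 2·(5+3) − 2 = 14 → (14,5,3)
replace slot 3: 2·(14+5) − 3 = 35 → (14,5,35)

14,5,35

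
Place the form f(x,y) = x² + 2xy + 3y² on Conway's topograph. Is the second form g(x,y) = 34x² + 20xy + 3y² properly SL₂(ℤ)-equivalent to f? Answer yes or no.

D₁ = -8, D₂ = -8
f: translate: b→0 (≡2 mod 2), so (1,2,3)→(1,0,2)
f: reduced (well bottom): (1,0,2) with a≤c, −a<b≤a
g: flip: (34,20,3)→(3,-20,34)
g: translate: b→-2 (≡-20 mod 6), so (3,-20,34)→(3,-2,1)
g: flip: (3,-2,1)→(1,2,3)
g: translate: b→0 (≡2 mod 2), so (1,2,3)→(1,0,2)
g: reduced (well bottom): (1,0,2) with a≤c, −a<b≤a
reduced forms (1, 0, 2) vs (1, 0, 2) ⇒ equivalent

yes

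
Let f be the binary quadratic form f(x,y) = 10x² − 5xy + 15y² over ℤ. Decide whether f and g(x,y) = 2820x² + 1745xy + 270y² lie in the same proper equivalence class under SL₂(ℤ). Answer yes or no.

D₁ = -575, D₂ = -575
f: reduced (well bottom): (10,-5,15) with a≤c, −a<b≤a
g: flip: (2820,1745,270)→(270,-1745,2820)
g: translate: b→-125 (≡-1745 mod 540), so (270,-1745,2820)→(270,-125,15)
g: flip: (270,-125,15)→(15,125,270)
g: translate: b→5 (≡125 mod 30), so (15,125,270)→(15,5,10)
g: flip: (15,5,10)→(10,-5,15)
g: reduced (well bottom): (10,-5,15) with a≤c, −a<b≤a
reduced forms (10, -5, 15) vs (10, -5, 15) ⇒ equivalent

yes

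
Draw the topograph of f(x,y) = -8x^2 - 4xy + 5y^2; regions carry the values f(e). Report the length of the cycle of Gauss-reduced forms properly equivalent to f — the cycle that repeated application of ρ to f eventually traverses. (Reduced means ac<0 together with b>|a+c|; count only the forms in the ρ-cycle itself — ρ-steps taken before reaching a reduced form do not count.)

D = 176, ⌊√D⌋ = 13
descent: ρ → (5,4,-8)  [lands on river]
river: ρ → (-8,12,1)
river: ρ → (1,12,-8)
river: ρ → (-8,4,5)
river: ρ → (5,6,-7)
river: ρ → (-7,8,4)
river: ρ → (4,8,-7)
river: ρ → (-7,6,5)
ρ-cycle length = 8 (tail of 1 descent step not counted)

8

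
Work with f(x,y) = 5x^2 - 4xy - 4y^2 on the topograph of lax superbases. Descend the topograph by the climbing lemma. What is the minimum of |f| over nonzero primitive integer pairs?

descent: ρ → (-4,4,5)  [lands on river]
river: ρ → (5,6,-3)
river: ρ → (-3,6,5)
river: ρ → (5,4,-4)
closes: descent 1, river 4
min |a| on river = 3

3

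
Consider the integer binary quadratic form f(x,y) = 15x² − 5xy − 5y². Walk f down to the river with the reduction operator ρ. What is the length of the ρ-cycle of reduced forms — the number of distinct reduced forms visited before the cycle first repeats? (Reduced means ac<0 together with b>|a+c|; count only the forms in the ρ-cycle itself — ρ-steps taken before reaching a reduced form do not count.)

D = 325, ⌊√D⌋ = 18
descent: ρ → (-5,15,5)  [lands on river]
river: ρ → (5,15,-5)
ρ-cycle length = 2 (tail of 1 descent step not counted)

2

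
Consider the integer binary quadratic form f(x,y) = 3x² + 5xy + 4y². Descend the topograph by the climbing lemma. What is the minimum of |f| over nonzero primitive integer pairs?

translate: b→-1 (≡5 mod 6), so (3,5,4)→(3,-1,2)
flip: (3,-1,2)→(2,1,3)
reduced (well bottom): (2,1,3) with a≤c, −a<b≤a
well minimum = a = 2

2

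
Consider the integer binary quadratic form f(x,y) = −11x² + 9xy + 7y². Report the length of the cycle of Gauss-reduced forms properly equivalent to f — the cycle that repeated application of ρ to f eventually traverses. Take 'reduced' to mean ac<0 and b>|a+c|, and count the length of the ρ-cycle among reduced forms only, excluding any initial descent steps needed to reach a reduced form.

D = 389, ⌊√D⌋ = 19
river: ρ → (7,19,-1)
river: ρ → (-1,19,7)
river: ρ → (7,9,-11)
river: ρ → (-11,13,5)
river: ρ → (5,17,-5)
river: ρ → (-5,13,11)
river: ρ → (11,9,-7)
river: ρ → (-7,19,1)
river: ρ → (1,19,-7)
river: ρ → (-7,9,11)
river: ρ → (11,13,-5)
river: ρ → (-5,17,5)
river: ρ → (5,13,-11)
river: ρ → (-11,9,7)
ρ-cycle length = 14 (tail of 0 descent steps not counted)

14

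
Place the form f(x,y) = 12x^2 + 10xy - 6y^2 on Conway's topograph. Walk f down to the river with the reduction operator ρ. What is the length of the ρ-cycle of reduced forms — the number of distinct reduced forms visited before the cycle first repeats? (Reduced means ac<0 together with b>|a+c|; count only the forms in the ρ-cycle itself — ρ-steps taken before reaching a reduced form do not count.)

D = 388, ⌊√D⌋ = 19
river: ρ → (-6,14,8)
river: ρ → (8,18,-2)
river: ρ → (-2,18,8)
river: ρ → (8,14,-6)
river: ρ → (-6,10,12)
river: ρ → (12,14,-4)
river: ρ → (-4,18,4)
river: ρ → (4,14,-12)
river: ρ → (-12,10,6)
river: ρ → (6,14,-8)
river: ρ → (-8,18,2)
river: ρ → (2,18,-8)
river: ρ → (-8,14,6)
river: ρ → (6,10,-12)
river: ρ → (-12,14,4)
river: ρ → (4,18,-4)
river: ρ → (-4,14,12)
river: ρ → (12,10,-6)
ρ-cycle length = 18 (tail of 0 descent steps not counted)

18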